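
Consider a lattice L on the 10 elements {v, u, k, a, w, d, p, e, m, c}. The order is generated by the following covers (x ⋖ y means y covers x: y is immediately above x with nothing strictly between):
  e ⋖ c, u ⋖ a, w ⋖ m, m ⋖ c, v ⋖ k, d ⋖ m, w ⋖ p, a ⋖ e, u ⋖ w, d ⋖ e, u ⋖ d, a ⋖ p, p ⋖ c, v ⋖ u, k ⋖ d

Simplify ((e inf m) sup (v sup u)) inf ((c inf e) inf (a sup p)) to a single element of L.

e ∧ m = d
v ∨ u = u
d ∨ u = d
c ∧ e = e
a ∨ p = p
e ∧ p = a
d ∧ a = u

u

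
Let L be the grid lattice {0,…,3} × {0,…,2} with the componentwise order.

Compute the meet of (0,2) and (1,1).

Common lower bounds of {(0,2), (1,1)}: (0,0), (0,1).
The greatest among these is (0,1).

(0,1)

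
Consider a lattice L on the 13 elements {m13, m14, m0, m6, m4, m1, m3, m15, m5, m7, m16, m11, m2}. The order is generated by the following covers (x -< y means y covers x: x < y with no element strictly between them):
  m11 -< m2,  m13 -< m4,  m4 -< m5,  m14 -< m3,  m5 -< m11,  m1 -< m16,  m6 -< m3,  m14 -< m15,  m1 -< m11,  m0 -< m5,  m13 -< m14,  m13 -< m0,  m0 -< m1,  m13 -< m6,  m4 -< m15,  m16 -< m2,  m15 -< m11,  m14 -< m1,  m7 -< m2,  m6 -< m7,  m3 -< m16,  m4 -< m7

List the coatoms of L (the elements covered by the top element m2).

The coatoms are exactly the elements covered by m2: m11, m16, m7.

m11, m16, m7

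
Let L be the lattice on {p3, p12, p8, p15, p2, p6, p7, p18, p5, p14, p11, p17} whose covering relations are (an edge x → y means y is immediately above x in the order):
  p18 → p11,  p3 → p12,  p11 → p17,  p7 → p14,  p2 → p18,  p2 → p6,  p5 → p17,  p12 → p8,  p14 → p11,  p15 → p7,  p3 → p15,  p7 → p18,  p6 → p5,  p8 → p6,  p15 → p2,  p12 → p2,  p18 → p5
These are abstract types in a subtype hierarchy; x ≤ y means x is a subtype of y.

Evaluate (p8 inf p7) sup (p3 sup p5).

p5

p8 ∧ p7 = p3
p3 ∨ p5 = p5
p3 ∨ p5 = p5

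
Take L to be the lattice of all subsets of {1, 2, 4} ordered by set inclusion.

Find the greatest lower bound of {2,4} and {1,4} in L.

Under ⊆, meet is intersection: {2,4} ∩ {1,4} = {4}.

{4}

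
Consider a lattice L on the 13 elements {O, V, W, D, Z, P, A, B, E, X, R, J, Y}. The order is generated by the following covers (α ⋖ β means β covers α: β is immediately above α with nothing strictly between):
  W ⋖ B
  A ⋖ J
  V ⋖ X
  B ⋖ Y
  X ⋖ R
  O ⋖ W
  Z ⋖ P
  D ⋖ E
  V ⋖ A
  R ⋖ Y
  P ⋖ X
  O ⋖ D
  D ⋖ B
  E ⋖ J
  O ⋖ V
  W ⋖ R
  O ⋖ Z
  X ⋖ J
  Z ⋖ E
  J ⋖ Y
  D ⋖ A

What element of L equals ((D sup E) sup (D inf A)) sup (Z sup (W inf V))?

D ∨ E = E
D ∧ A = D
E ∨ D = E
W ∧ V = O
Z ∨ O = Z
E ∨ Z = E

E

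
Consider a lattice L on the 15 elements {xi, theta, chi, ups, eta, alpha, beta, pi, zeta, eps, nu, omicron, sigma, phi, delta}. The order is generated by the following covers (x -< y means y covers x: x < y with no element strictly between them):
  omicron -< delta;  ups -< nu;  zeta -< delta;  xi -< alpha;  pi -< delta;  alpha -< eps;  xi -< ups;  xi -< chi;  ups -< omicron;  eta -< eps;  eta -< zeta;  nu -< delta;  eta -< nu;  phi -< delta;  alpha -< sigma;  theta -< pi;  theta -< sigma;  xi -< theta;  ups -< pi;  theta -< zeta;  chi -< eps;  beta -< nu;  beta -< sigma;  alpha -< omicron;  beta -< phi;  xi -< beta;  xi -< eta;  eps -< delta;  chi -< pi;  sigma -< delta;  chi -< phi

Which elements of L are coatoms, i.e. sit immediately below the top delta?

eps, nu, omicron, phi, pi, sigma, zeta

The coatoms are exactly the elements covered by delta: eps, nu, omicron, phi, pi, sigma, zeta.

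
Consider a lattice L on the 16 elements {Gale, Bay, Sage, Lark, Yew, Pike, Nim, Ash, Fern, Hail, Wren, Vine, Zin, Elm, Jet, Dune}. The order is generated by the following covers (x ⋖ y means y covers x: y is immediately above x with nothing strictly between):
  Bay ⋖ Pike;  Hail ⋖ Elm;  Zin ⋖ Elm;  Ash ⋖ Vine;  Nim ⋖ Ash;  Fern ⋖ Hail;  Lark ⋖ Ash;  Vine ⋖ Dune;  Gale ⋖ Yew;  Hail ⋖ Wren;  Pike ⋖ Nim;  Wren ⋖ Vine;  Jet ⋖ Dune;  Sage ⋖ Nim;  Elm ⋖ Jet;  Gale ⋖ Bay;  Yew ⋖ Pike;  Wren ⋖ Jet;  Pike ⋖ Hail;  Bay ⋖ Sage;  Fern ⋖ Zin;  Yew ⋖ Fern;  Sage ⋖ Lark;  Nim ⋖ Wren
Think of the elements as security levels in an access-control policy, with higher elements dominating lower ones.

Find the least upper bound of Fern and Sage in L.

Wren

Common upper bounds of {Fern, Sage}: Dune, Jet, Vine, Wren.
The least among these is Wren.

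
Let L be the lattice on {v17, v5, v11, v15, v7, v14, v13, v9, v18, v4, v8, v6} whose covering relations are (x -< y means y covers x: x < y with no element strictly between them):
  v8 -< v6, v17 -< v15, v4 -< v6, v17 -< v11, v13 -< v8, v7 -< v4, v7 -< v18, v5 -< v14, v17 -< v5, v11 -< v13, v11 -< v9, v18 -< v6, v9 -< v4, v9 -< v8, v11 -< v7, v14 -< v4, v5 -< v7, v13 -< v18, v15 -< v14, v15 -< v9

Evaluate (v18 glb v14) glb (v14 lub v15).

v5

v18 ∧ v14 = v5
v14 ∨ v15 = v14
v5 ∧ v14 = v5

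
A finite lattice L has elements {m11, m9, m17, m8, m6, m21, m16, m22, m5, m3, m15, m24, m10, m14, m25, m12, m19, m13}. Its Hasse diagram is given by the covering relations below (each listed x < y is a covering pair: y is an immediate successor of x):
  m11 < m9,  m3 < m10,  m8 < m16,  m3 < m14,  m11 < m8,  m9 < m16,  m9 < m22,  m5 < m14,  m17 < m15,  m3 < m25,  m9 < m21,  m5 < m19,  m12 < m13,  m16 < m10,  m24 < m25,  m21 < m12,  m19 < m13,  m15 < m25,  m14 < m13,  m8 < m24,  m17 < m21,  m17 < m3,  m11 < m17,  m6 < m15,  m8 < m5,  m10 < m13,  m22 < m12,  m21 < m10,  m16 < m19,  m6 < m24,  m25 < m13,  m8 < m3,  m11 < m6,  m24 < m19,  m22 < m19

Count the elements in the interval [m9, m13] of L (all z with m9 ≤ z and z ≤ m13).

The interval [m9, m13] = {m10, m12, m13, m16, m19, m21, m22, m9}, which has 8 elements.

8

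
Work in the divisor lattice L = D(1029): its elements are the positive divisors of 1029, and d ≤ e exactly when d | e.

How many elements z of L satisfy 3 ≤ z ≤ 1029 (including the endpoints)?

4

The interval [3, 1029] = {1029, 147, 21, 3}, which has 4 elements.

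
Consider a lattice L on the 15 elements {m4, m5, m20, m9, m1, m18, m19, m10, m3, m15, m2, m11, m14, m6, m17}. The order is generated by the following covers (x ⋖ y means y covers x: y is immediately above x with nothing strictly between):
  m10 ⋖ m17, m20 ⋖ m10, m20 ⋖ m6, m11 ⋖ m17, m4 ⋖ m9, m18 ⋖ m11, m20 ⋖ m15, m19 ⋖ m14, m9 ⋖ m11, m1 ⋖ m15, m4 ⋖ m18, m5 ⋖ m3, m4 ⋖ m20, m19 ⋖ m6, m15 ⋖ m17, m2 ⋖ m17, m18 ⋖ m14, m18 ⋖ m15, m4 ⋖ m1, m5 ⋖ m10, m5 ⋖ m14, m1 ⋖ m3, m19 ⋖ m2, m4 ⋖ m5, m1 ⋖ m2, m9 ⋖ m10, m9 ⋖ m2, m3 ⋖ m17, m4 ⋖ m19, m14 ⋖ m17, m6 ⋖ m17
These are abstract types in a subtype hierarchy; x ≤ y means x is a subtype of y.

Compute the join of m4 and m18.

Common upper bounds of {m4, m18}: m11, m14, m15, m17, m18.
The least among these is m18.

m18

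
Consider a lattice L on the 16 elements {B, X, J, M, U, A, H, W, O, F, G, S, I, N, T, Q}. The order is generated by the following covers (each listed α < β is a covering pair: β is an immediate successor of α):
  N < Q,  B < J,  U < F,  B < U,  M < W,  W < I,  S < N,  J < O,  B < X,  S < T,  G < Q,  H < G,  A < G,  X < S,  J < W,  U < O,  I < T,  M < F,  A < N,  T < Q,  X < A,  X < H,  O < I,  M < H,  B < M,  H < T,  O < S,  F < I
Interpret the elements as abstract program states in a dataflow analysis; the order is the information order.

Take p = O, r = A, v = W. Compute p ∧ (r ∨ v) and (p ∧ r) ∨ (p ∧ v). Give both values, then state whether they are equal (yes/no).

O; J; no

r ∨ v = Q, so p ∧ (r ∨ v) = O ∧ Q = O.
p ∧ r = B and p ∧ v = J, so (p ∧ r) ∨ (p ∧ v) = B ∨ J = J.
Equal: no.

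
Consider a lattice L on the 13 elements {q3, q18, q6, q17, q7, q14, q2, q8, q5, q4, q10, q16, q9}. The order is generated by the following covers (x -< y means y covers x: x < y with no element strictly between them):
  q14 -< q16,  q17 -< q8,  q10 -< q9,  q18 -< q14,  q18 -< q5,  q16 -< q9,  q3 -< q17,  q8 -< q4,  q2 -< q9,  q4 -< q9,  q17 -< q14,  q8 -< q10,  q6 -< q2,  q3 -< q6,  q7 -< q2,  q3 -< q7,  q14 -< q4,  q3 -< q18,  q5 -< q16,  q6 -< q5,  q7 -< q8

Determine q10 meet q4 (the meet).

Common lower bounds of {q10, q4}: q17, q3, q7, q8.
The greatest among these is q8.

q8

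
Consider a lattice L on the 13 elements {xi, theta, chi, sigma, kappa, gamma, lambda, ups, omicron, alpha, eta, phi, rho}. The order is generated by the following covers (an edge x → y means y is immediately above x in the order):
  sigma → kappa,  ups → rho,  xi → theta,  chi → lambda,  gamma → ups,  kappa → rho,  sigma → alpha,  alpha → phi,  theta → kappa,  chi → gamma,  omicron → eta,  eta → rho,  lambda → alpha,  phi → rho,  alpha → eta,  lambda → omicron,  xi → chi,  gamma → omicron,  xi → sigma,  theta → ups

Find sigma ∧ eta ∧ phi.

sigma

Common lower bounds of {sigma, eta, phi}: sigma, xi.
The greatest among these is sigma.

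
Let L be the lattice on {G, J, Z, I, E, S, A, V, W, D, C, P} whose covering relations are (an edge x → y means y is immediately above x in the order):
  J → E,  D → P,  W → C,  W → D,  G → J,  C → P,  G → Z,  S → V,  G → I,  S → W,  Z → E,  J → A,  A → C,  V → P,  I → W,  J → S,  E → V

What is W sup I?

W

Common upper bounds of {W, I}: C, D, P, W.
The least among these is W.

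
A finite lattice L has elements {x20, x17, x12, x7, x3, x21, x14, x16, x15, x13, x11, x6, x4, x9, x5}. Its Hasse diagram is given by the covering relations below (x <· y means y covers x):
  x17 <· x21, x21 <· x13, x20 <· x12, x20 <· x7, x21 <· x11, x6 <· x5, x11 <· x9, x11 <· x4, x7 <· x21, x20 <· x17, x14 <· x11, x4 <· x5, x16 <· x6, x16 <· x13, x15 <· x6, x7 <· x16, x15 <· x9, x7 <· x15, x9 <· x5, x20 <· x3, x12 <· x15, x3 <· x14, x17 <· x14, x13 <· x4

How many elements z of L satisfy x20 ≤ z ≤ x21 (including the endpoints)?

The interval [x20, x21] = {x17, x20, x21, x7}, which has 4 elements.

4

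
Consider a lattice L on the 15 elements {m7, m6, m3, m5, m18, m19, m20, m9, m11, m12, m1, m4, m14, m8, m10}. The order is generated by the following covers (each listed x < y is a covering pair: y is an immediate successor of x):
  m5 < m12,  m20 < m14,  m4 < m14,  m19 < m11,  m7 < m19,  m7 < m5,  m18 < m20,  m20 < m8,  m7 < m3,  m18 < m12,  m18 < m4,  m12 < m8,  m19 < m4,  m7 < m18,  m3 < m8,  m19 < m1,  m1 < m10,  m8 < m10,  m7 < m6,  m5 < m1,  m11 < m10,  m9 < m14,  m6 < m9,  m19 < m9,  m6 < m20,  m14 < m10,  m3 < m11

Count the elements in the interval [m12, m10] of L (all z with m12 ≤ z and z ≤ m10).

The interval [m12, m10] = {m10, m12, m8}, which has 3 elements.

3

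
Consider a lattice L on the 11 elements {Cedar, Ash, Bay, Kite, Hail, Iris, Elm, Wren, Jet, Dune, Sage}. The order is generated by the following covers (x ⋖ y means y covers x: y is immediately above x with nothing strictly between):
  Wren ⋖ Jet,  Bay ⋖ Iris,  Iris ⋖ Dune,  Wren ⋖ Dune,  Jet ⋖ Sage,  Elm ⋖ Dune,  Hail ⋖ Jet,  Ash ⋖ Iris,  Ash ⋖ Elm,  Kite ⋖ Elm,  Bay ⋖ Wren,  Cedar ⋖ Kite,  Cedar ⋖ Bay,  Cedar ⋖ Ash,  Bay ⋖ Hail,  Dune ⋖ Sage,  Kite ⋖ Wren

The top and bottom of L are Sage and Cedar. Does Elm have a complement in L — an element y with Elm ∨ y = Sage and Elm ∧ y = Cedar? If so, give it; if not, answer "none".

Hail

Need y with Elm ∨ y = Sage and Elm ∧ y = Cedar.
Checking each element gives: Hail.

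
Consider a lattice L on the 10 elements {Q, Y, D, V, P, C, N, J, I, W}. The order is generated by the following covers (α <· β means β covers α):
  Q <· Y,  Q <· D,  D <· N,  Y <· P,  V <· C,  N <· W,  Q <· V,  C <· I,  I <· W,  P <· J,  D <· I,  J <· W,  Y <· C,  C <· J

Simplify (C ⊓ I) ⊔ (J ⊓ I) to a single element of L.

C

C ∧ I = C
J ∧ I = C
C ∨ C = C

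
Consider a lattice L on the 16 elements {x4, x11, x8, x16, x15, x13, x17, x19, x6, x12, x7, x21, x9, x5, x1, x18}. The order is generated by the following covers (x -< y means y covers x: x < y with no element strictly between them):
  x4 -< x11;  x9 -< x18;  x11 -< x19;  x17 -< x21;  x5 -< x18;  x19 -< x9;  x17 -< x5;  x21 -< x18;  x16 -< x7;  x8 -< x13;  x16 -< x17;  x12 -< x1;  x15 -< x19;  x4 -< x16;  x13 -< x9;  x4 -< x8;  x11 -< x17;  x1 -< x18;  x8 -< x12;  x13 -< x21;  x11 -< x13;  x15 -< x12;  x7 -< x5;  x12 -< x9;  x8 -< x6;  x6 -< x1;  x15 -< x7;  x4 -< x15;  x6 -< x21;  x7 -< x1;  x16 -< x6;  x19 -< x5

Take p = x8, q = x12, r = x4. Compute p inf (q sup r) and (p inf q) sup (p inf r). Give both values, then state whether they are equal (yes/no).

x8; x8; yes

q sup r = x12, so p inf (q sup r) = x8 inf x12 = x8.
p inf q = x8 and p inf r = x4, so (p inf q) sup (p inf r) = x8 sup x4 = x8.
Equal: yes.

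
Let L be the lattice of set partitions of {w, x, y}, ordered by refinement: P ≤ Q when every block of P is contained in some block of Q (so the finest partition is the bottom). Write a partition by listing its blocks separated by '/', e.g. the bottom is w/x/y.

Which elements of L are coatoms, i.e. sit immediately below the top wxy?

The coatoms are exactly the elements covered by wxy: w/xy, wx/y, wy/x.

w/xy, wx/y, wy/x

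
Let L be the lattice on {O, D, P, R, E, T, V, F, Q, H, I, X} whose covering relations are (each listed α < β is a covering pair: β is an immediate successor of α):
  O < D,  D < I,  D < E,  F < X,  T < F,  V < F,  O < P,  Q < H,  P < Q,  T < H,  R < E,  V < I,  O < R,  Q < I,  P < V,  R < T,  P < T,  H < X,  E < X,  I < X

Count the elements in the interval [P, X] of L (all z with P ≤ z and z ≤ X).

8

The interval [P, X] = {F, H, I, P, Q, T, V, X}, which has 8 elements.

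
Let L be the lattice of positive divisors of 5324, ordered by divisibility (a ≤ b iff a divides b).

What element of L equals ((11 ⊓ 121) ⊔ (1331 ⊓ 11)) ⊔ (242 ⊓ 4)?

22

11 ∧ 121 = 11
1331 ∧ 11 = 11
11 ∨ 11 = 11
242 ∧ 4 = 2
11 ∨ 2 = 22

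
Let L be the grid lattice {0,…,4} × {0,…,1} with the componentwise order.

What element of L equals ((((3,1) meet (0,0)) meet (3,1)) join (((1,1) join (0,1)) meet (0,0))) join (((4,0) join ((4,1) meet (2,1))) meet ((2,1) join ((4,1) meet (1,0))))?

(2,1)

(3,1) ∧ (0,0) = (0,0)
(0,0) ∧ (3,1) = (0,0)
(1,1) ∨ (0,1) = (1,1)
(1,1) ∧ (0,0) = (0,0)
(0,0) ∨ (0,0) = (0,0)
(4,1) ∧ (2,1) = (2,1)
(4,0) ∨ (2,1) = (4,1)
(4,1) ∧ (1,0) = (1,0)
(2,1) ∨ (1,0) = (2,1)
(4,1) ∧ (2,1) = (2,1)
(0,0) ∨ (2,1) = (2,1)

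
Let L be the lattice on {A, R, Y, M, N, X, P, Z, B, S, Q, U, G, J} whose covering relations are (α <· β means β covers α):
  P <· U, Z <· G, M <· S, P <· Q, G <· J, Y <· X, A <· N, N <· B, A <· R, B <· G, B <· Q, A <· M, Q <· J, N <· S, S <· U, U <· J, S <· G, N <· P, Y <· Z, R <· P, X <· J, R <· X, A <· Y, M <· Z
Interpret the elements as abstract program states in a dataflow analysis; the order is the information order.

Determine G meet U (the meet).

Common lower bounds of {G, U}: A, M, N, S.
The greatest among these is S.

S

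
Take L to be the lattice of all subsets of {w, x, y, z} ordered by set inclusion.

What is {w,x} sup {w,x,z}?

Common upper bounds of {{w,x}, {w,x,z}}: {w,x,y,z}, {w,x,z}.
The least among these is {w,x,z}.

{w,x,z}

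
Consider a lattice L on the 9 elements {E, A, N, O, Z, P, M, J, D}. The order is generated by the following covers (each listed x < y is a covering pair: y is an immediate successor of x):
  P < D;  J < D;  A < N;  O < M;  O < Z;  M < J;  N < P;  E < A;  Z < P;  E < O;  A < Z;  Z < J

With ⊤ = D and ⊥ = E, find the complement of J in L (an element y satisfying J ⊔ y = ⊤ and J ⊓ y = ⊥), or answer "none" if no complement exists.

none

For every candidate y, either J ∨ y ≠ D or J ∧ y ≠ E; no complement exists.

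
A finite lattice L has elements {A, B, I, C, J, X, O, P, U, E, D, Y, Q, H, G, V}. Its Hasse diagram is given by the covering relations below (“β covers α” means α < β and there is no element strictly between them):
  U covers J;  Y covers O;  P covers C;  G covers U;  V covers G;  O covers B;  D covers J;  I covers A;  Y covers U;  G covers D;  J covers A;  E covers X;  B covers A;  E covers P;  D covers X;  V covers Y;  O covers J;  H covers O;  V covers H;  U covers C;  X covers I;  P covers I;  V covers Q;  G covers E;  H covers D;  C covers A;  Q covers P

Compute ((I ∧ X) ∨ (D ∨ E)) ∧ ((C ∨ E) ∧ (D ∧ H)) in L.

X

I ∧ X = I
D ∨ E = G
I ∨ G = G
C ∨ E = E
D ∧ H = D
E ∧ D = X
G ∧ X = X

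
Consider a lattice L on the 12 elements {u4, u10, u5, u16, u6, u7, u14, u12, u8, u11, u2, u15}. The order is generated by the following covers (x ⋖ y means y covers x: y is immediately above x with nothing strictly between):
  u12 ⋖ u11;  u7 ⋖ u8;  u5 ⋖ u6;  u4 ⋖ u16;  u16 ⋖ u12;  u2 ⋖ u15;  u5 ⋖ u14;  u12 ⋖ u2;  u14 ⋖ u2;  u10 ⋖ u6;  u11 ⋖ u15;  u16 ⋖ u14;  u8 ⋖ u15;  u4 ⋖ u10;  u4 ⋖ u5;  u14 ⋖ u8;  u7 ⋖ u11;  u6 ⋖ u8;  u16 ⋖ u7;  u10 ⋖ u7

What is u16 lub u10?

Common upper bounds of {u16, u10}: u11, u15, u7, u8.
The least among these is u7.

u7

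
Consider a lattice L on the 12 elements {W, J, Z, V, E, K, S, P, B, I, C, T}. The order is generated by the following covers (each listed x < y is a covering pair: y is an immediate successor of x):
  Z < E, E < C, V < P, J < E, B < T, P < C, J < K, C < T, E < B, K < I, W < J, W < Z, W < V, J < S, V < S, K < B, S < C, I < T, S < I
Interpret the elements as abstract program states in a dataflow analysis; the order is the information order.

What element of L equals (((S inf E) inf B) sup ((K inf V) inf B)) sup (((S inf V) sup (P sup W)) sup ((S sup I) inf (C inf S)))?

S ∧ E = J
J ∧ B = J
K ∧ V = W
W ∧ B = W
J ∨ W = J
S ∧ V = V
P ∨ W = P
V ∨ P = P
S ∨ I = I
C ∧ S = S
I ∧ S = S
P ∨ S = C
J ∨ C = C

C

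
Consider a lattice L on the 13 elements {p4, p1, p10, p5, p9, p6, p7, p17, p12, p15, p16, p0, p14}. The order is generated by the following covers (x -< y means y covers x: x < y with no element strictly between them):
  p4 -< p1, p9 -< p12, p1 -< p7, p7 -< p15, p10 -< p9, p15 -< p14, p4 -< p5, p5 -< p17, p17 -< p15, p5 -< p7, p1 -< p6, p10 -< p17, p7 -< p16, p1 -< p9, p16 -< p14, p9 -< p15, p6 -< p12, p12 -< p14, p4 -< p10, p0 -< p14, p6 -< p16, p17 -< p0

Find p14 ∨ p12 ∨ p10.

Common upper bounds of {p14, p12, p10}: p14.
The least among these is p14.

p14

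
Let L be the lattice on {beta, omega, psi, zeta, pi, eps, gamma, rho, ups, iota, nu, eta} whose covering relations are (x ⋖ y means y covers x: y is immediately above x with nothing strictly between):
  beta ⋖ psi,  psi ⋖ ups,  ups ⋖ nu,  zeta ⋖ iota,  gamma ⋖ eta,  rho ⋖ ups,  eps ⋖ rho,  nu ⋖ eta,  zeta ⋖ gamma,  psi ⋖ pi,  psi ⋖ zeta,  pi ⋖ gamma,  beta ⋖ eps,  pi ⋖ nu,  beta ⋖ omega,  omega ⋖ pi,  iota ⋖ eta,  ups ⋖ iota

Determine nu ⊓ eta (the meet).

Common lower bounds of {nu, eta}: beta, eps, nu, omega, pi, psi, rho, ups.
The greatest among these is nu.

nu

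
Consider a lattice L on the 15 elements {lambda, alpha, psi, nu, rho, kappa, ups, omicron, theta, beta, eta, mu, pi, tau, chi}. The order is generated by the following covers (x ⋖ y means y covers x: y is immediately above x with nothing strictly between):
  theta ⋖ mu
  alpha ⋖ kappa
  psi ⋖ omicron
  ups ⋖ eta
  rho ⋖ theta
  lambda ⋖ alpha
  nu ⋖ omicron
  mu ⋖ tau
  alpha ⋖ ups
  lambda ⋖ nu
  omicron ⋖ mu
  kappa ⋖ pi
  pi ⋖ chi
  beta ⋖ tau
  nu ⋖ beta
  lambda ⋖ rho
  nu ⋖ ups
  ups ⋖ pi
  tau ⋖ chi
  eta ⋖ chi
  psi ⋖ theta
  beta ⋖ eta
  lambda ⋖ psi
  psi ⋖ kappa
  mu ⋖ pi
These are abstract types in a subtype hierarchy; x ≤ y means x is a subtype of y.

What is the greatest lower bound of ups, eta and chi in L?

ups

Common lower bounds of {ups, eta, chi}: alpha, lambda, nu, ups.
The greatest among these is ups.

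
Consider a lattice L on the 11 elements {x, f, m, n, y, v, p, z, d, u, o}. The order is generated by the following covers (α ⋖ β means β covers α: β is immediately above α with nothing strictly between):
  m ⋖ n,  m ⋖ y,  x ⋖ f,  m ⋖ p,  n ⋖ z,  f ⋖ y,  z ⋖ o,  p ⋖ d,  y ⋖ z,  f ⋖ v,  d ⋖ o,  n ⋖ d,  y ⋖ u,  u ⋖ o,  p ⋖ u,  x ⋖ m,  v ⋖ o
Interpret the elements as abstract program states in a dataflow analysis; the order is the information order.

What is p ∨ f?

u

Common upper bounds of {p, f}: o, u.
The least among these is u.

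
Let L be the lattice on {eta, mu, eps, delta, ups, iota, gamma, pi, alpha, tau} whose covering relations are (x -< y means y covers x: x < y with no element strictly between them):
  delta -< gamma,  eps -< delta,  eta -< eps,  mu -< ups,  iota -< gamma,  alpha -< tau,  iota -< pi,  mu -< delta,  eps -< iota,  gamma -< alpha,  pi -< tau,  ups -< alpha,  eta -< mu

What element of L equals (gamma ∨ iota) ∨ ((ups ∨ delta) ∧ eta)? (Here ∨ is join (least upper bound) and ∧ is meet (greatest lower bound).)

gamma ∨ iota = gamma
ups ∨ delta = alpha
alpha ∧ eta = eta
gamma ∨ eta = gamma

gamma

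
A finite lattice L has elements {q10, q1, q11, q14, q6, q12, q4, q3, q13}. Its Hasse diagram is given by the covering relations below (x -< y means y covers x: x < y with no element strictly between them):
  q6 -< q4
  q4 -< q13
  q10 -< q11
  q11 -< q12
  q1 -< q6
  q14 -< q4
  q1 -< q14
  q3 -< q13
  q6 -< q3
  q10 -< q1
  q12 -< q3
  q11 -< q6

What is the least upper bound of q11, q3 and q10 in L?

Common upper bounds of {q11, q3, q10}: q13, q3.
The least among these is q3.

q3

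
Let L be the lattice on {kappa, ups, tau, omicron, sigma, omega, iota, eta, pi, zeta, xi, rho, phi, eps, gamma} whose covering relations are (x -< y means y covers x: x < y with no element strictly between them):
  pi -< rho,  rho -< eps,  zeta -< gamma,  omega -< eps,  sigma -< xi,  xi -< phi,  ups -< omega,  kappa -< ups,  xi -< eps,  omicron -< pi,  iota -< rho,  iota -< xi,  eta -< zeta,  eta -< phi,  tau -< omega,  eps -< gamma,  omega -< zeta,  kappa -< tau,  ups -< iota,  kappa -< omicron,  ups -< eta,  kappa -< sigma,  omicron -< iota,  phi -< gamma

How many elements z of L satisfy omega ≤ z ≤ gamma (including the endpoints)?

4

The interval [omega, gamma] = {eps, gamma, omega, zeta}, which has 4 elements.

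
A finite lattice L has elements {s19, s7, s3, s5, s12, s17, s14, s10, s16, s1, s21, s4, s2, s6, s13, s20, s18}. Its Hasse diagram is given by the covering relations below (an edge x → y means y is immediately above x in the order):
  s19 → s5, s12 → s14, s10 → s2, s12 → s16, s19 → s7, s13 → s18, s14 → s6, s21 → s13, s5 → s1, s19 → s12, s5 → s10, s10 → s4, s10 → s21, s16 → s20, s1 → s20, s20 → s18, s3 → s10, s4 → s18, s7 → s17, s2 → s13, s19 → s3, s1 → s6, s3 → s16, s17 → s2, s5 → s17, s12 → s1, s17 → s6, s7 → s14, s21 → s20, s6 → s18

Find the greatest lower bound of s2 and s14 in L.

Common lower bounds of {s2, s14}: s19, s7.
The greatest among these is s7.

s7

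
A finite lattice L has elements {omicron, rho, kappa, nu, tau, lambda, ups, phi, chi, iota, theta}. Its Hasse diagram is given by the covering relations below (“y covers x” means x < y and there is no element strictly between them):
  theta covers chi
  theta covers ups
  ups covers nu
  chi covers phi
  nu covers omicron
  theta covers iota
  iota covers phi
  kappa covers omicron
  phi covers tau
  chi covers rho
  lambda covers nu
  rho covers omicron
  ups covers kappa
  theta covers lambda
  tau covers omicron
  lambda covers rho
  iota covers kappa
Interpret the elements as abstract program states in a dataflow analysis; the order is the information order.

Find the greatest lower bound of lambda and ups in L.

nu

Common lower bounds of {lambda, ups}: nu, omicron.
The greatest among these is nu.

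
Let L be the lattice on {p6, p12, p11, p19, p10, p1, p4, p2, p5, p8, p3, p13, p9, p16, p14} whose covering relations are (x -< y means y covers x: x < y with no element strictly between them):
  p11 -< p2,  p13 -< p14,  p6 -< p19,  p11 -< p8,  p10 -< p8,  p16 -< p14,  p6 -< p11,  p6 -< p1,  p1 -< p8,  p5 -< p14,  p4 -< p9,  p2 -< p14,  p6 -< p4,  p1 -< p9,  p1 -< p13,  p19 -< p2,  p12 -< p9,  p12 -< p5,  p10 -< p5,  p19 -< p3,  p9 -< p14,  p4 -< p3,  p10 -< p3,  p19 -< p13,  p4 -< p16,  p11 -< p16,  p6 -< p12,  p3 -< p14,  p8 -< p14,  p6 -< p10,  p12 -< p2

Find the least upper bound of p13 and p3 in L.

Common upper bounds of {p13, p3}: p14.
The least among these is p14.

p14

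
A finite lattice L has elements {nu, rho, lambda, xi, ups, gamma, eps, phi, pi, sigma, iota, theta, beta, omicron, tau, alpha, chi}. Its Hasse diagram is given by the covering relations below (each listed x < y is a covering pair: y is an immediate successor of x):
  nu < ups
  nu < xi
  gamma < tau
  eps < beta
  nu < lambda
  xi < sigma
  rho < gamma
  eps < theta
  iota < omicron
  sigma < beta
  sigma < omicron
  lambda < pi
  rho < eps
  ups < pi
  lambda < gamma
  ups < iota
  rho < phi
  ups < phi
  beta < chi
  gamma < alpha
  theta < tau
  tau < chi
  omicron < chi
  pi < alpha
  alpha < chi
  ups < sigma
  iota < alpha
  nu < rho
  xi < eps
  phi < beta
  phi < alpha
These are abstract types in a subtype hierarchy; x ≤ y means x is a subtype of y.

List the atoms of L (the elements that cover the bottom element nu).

The atoms are exactly the elements that cover nu: lambda, rho, ups, xi.

lambda, rho, ups, xi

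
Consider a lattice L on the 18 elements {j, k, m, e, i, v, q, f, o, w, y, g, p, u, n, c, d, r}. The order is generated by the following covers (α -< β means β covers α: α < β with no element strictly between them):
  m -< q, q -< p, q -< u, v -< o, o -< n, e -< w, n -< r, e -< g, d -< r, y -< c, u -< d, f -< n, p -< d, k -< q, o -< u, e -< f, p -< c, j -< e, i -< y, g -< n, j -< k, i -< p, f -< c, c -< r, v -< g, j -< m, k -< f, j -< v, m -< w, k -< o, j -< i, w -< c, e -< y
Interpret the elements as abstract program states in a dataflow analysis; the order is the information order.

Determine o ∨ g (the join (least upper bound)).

Common upper bounds of {o, g}: n, r.
The least among these is n.

n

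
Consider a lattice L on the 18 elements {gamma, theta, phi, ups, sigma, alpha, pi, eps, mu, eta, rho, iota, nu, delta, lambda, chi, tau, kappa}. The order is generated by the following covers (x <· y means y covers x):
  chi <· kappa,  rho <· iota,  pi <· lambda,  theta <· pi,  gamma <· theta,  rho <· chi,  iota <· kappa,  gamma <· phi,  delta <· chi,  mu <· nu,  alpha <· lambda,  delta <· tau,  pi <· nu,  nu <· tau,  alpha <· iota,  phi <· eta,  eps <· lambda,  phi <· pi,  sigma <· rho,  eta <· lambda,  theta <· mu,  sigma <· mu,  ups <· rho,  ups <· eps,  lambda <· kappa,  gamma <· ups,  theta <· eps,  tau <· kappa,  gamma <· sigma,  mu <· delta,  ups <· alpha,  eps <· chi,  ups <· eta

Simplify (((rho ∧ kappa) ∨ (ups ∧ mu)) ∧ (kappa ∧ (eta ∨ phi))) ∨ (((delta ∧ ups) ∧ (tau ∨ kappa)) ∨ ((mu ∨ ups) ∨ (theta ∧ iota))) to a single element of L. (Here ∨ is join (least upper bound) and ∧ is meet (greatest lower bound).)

chi

rho ∧ kappa = rho
ups ∧ mu = gamma
rho ∨ gamma = rho
eta ∨ phi = eta
kappa ∧ eta = eta
rho ∧ eta = ups
delta ∧ ups = gamma
tau ∨ kappa = kappa
gamma ∧ kappa = gamma
mu ∨ ups = chi
theta ∧ iota = gamma
chi ∨ gamma = chi
gamma ∨ chi = chi
ups ∨ chi = chi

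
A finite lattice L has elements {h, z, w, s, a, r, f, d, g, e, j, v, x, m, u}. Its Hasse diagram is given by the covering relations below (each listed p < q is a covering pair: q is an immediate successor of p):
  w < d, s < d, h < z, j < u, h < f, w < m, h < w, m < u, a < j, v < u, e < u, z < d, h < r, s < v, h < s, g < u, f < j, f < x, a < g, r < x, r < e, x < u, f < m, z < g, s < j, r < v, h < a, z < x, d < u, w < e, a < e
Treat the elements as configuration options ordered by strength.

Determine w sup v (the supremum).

Common upper bounds of {w, v}: u.
The least among these is u.

u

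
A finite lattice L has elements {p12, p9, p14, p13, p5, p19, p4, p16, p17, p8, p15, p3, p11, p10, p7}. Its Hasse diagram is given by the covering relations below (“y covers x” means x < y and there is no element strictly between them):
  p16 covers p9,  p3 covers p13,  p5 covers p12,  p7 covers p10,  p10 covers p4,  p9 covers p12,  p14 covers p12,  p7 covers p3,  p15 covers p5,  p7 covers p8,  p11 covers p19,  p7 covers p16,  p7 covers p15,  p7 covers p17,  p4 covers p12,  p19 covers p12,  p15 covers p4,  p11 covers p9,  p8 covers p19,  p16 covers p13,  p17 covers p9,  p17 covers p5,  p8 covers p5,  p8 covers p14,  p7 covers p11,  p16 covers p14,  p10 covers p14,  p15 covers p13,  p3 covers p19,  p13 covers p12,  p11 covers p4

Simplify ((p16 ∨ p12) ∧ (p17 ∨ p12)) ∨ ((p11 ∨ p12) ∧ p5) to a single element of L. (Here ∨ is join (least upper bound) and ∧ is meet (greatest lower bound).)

p16 ∨ p12 = p16
p17 ∨ p12 = p17
p16 ∧ p17 = p9
p11 ∨ p12 = p11
p11 ∧ p5 = p12
p9 ∨ p12 = p9

p9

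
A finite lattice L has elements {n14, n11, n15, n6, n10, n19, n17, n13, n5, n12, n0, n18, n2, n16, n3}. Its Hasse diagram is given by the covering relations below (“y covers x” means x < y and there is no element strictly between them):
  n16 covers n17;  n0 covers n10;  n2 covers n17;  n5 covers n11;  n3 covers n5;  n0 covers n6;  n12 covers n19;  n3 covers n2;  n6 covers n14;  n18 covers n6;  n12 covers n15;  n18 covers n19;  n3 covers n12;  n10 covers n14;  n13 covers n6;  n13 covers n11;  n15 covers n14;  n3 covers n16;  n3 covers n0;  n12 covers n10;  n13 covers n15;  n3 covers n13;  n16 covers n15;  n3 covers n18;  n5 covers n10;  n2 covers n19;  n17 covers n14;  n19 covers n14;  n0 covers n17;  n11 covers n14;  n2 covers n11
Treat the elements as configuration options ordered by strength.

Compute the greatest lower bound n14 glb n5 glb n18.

n14

Common lower bounds of {n14, n5, n18}: n14.
The greatest among these is n14.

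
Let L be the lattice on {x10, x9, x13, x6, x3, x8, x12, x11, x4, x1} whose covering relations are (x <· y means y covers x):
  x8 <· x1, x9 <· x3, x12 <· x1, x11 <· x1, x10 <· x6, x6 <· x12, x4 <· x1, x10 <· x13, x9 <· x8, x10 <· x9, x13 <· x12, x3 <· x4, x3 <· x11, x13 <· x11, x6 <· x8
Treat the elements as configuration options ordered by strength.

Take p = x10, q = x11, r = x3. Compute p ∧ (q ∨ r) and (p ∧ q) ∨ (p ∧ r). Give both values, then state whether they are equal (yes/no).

x10; x10; yes

q ∨ r = x11, so p ∧ (q ∨ r) = x10 ∧ x11 = x10.
p ∧ q = x10 and p ∧ r = x10, so (p ∧ q) ∨ (p ∧ r) = x10 ∨ x10 = x10.
Equal: yes.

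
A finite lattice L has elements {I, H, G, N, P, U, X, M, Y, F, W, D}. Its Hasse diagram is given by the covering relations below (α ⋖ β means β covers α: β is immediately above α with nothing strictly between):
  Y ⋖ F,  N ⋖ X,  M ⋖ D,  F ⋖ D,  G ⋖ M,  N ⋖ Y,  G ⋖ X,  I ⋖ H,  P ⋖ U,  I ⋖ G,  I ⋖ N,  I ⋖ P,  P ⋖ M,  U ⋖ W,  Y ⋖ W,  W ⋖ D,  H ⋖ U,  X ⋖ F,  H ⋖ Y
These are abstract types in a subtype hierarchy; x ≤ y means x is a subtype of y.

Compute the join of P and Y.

Common upper bounds of {P, Y}: D, W.
The least among these is W.

W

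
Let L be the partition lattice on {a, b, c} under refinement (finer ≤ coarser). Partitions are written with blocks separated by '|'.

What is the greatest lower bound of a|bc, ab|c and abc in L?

a|b|c

Common lower bounds of {a|bc, ab|c, abc}: a|b|c.
The greatest among these is a|b|c.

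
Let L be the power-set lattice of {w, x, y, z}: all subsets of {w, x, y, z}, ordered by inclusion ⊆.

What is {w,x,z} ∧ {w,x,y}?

{w,x}

Under ⊆, meet is intersection: {w,x,z} ∩ {w,x,y} = {w,x}.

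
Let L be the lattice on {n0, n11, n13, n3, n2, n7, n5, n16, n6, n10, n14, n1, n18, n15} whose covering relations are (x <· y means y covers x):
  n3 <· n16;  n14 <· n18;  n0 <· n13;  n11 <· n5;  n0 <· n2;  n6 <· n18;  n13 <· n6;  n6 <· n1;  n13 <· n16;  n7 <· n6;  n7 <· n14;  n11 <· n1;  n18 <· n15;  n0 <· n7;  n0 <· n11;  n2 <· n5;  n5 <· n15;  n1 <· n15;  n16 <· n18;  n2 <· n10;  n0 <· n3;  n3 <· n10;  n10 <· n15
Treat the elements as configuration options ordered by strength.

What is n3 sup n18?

Common upper bounds of {n3, n18}: n15, n18.
The least among these is n18.

n18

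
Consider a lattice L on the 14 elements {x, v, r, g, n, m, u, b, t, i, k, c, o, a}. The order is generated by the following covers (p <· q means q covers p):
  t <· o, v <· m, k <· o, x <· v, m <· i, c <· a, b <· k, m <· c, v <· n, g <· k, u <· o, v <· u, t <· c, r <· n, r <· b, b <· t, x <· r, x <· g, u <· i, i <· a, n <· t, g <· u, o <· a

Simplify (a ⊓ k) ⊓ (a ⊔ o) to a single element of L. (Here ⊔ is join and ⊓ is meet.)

a ∧ k = k
a ∨ o = a
k ∧ a = k

k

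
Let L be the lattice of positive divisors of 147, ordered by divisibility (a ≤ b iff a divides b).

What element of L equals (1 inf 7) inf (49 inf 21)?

1

1 ∧ 7 = 1
49 ∧ 21 = 7
1 ∧ 7 = 1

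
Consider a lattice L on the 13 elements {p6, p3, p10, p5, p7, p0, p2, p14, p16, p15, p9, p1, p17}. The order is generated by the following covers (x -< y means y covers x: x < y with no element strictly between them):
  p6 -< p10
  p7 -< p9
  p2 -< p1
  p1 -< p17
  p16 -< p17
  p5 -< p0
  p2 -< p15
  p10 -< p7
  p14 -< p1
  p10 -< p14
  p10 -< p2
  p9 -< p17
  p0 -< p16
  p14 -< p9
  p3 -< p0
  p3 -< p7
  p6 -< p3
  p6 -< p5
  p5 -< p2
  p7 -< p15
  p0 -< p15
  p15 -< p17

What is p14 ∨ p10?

p14

Common upper bounds of {p14, p10}: p1, p14, p17, p9.
The least among these is p14.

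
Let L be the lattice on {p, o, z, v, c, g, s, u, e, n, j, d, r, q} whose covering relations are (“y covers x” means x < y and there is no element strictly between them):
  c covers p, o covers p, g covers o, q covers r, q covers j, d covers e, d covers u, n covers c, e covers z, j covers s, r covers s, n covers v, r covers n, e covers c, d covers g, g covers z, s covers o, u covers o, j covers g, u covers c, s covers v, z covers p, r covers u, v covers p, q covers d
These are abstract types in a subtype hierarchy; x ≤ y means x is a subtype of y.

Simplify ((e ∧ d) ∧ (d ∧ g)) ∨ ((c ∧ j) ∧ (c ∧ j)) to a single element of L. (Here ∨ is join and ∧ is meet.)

e ∧ d = e
d ∧ g = g
e ∧ g = z
c ∧ j = p
c ∧ j = p
p ∧ p = p
z ∨ p = z

z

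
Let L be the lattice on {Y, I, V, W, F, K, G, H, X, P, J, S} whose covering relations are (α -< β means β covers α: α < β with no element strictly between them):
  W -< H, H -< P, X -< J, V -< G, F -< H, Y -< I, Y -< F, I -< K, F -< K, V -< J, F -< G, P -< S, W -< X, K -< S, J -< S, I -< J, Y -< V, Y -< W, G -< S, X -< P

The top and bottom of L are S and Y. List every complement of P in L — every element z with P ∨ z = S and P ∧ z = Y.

Need z with P ∨ z = S and P ∧ z = Y.
Checking each element gives: I, V.

I, V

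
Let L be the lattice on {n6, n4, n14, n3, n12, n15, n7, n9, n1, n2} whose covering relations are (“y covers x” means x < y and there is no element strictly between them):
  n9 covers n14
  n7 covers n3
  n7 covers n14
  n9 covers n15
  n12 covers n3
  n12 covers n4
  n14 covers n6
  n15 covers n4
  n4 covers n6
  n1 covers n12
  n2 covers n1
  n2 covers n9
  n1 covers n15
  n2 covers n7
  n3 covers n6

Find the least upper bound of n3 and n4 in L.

n12

Common upper bounds of {n3, n4}: n1, n12, n2.
The least among these is n12.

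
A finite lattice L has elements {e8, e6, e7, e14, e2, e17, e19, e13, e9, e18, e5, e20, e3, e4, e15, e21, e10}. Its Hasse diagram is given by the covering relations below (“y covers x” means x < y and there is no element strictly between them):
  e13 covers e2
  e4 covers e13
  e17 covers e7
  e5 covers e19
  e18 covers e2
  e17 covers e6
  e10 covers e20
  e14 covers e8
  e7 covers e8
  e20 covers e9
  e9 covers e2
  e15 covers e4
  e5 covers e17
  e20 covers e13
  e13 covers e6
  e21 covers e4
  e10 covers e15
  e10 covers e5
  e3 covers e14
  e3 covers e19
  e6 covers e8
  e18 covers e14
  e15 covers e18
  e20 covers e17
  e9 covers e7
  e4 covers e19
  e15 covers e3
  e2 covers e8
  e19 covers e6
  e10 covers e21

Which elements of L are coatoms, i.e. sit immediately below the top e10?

The coatoms are exactly the elements covered by e10: e15, e20, e21, e5.

e15, e20, e21, e5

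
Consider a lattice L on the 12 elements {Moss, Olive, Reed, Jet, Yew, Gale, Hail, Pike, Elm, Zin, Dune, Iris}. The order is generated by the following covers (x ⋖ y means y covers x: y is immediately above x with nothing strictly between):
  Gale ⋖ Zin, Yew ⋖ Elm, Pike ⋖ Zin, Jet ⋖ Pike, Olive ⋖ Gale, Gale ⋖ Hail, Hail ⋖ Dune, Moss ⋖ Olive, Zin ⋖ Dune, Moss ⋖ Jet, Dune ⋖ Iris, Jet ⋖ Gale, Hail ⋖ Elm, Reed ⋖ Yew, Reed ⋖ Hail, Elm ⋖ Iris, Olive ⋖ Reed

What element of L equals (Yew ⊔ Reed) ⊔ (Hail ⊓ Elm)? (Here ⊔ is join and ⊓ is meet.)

Elm

Yew ∨ Reed = Yew
Hail ∧ Elm = Hail
Yew ∨ Hail = Elm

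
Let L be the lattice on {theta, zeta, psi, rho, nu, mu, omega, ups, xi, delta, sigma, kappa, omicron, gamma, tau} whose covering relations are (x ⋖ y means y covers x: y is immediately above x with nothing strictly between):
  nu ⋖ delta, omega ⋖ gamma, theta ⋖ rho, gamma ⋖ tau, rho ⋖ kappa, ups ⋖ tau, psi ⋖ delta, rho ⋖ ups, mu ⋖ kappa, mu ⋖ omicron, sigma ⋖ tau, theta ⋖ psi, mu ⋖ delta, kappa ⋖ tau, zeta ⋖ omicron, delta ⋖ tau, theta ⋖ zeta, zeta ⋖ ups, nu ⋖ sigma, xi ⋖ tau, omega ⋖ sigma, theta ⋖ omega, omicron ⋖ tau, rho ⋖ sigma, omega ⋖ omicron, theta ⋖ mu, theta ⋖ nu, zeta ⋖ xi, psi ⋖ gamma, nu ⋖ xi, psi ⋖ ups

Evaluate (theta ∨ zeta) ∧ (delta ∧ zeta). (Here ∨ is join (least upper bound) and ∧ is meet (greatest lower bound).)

theta

theta ∨ zeta = zeta
delta ∧ zeta = theta
zeta ∧ theta = theta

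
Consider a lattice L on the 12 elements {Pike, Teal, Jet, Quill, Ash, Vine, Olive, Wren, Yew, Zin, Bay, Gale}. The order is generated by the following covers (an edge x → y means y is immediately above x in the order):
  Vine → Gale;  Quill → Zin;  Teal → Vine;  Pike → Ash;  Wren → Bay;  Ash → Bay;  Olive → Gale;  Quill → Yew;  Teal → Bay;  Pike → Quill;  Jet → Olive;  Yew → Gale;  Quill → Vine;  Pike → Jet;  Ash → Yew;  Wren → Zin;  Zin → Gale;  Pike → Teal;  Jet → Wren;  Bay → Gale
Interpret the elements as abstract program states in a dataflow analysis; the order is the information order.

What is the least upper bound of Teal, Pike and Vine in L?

Vine

Common upper bounds of {Teal, Pike, Vine}: Gale, Vine.
The least among these is Vine.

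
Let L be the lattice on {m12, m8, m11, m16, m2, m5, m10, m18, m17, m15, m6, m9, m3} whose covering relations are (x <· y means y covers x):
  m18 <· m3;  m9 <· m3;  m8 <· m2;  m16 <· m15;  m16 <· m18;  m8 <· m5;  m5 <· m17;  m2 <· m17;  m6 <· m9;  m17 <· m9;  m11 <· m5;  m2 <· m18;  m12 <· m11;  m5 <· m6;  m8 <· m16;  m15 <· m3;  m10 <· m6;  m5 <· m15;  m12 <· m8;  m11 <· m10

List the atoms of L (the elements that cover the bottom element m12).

The atoms are exactly the elements that cover m12: m11, m8.

m11, m8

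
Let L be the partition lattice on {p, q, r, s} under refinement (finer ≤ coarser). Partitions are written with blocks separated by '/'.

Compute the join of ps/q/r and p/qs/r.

pqs/r

The join of ps/q/r and p/qs/r merges any blocks that overlap across the partitions, giving pqs/r.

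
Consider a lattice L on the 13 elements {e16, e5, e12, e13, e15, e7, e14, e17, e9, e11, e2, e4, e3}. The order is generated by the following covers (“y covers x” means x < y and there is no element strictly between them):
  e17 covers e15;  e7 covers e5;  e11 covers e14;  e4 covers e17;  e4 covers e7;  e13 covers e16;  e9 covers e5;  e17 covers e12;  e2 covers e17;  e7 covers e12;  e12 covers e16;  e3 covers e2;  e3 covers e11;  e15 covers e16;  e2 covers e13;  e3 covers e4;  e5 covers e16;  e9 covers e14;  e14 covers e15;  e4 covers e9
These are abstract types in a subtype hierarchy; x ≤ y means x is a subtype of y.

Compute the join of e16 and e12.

e12

Common upper bounds of {e16, e12}: e12, e17, e2, e3, e4, e7.
The least among these is e12.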